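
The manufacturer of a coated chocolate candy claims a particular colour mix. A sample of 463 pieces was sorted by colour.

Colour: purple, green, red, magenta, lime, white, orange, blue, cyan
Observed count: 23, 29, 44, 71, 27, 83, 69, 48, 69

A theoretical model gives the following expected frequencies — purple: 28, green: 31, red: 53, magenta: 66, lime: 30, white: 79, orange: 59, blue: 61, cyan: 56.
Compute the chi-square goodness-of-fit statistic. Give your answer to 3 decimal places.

10.915

cat          O        E   (O−E)²/E
purple      23       28     0.8929
green       29       31     0.1290
red         44       53     1.5283
magenta     71       66     0.3788
lime        27       30     0.3000
white       83       79     0.2025
orange      69       59     1.6949
blue        48       61     2.7705
cyan        69       56     3.0179
Sum = 10.915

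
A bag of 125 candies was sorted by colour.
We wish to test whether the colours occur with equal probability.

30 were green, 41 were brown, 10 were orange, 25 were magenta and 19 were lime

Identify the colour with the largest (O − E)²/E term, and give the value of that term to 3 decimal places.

Expected count for each of the 5 categories: 125/5 = 25.
cat          O        E   (O−E)²/E
green       30       25     1.0000
brown       41       25    10.2400
orange      10       25     9.0000
magenta     25       25     0.0000
lime        19       25     1.4400
The largest term is for brown: 10.240.

brown, 10.240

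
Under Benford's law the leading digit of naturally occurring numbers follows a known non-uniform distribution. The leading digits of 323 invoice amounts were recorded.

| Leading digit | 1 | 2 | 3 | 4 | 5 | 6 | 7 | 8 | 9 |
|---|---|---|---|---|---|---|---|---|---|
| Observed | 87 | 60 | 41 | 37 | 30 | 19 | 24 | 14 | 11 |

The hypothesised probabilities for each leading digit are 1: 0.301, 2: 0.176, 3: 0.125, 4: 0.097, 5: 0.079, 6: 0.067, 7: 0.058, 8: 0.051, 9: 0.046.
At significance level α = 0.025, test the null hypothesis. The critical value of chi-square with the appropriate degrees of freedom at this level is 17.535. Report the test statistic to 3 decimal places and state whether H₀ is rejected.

6.248; do not reject

Expected counts E_i = n·p_i: 323×0.301 = 97.223, 323×0.176 = 56.848, 323×0.125 = 40.375, 323×0.097 = 31.331, 323×0.079 = 25.517, 323×0.067 = 21.641, 323×0.058 = 18.734, 323×0.051 = 16.473, 323×0.046 = 14.858.
cat         O        E   (O−E)²/E
1          87   97.223     1.0749
2          60   56.848     0.1748
3          41   40.375     0.0097
4          37   31.331     1.0257
5          30   25.517     0.7876
6          19   21.641     0.3223
7          24   18.734     1.4802
8          14   16.473     0.3713
9          11   14.858     1.0018
Sum = 6.248
df = 8. Since 6.248 < 17.535, we do not reject H₀.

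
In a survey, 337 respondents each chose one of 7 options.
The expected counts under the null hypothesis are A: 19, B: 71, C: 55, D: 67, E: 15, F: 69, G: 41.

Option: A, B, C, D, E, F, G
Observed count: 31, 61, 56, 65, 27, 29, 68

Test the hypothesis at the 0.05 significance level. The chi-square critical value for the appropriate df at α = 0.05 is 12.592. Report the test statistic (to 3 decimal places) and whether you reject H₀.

59.634; reject

A: (31 − 19)²/19 = 144/19 = 7.5789
B: (61 − 71)²/71 = 100/71 = 1.4085
C: (56 − 55)²/55 = 1/55 = 0.0182
D: (65 − 67)²/67 = 4/67 = 0.0597
E: (27 − 15)²/15 = 144/15 = 9.6000
F: (29 − 69)²/69 = 1600/69 = 23.1884
G: (68 − 41)²/41 = 729/41 = 17.7805
Sum = 59.634
df = 6. Since 59.634 > 12.592, we reject H₀.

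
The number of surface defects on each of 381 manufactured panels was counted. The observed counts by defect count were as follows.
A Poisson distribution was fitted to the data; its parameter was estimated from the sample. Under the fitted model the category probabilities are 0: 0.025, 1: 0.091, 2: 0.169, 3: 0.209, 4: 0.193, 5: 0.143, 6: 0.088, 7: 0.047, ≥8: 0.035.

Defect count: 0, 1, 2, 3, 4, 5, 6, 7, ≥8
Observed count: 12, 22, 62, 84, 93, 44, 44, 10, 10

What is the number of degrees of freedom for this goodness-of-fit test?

There are k = 9 categories and 1 parameter estimated from the data, so df = 9 − 1 − 1 = 7.

7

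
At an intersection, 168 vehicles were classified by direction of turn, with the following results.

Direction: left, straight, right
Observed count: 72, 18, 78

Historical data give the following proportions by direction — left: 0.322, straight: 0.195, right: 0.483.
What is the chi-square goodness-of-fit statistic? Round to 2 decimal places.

Expected counts E_i = n·p_i: 168×0.322 = 54.096, 168×0.195 = 32.76, 168×0.483 = 81.144.
χ² = (72−54.096)²/54.096 + (18−32.76)²/32.76 + (78−81.144)²/81.144
   = 5.926 + 6.650 + 0.122
Sum = 12.70

12.70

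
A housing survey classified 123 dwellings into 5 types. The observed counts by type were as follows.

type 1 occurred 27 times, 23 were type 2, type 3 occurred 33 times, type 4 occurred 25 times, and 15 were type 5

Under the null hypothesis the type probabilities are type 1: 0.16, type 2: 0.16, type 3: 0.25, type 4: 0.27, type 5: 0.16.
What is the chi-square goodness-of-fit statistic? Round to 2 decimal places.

6.59

Expected counts E_i = n·p_i: 123×0.16 = 19.68, 123×0.16 = 19.68, 123×0.25 = 30.75, 123×0.27 = 33.21, 123×0.16 = 19.68.
cat         O        E   (O−E)²/E
type 1     27    19.68      2.723
type 2     23    19.68      0.560
type 3     33    30.75      0.165
type 4     25    33.21      2.030
type 5     15    19.68      1.113
Sum = 6.59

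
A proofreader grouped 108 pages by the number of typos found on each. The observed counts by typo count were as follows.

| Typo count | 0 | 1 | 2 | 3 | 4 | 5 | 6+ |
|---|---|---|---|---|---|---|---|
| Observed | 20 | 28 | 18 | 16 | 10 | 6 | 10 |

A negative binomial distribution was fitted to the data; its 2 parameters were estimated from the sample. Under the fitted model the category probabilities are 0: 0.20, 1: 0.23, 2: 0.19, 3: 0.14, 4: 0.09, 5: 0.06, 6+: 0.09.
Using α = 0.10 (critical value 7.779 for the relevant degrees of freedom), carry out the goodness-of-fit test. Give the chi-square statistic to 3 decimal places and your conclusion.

Expected counts E_i = n·p_i: 108×0.20 = 21.6, 108×0.23 = 24.84, 108×0.19 = 20.52, 108×0.14 = 15.12, 108×0.09 = 9.72, 108×0.06 = 6.48, 108×0.09 = 9.72.
cat         O        E   (O−E)²/E
0          20     21.6     0.1185
1          28    24.84     0.4020
2          18    20.52     0.3095
3          16    15.12     0.0512
4          10     9.72     0.0081
5           6     6.48     0.0356
6+         10     9.72     0.0081
Sum = 0.933
df = 4. Since 0.933 < 7.779, we do not reject H₀.

0.933; do not reject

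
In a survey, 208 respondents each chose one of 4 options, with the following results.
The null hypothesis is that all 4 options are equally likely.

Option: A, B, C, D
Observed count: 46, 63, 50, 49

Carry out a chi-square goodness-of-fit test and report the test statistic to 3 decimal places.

3.269

Under H₀ each category has probability 1/4, so each expected count is 208/4 = 52.
cat         O        E   (O−E)²/E
A          46       52     0.6923
B          63       52     2.3269
C          50       52     0.0769
D          49       52     0.1731
Sum = 3.269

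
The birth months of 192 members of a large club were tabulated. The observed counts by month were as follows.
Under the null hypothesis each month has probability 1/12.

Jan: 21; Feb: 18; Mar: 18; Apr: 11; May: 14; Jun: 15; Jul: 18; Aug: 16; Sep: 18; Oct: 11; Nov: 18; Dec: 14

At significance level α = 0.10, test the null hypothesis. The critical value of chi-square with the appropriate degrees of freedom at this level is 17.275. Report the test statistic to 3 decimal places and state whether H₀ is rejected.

6.500; do not reject

Expected count for each of the 12 categories: 192/12 = 16.
χ² = (21−16)²/16 + (18−16)²/16 + (18−16)²/16 + (11−16)²/16 + (14−16)²/16 + (15−16)²/16 + (18−16)²/16 + (16−16)²/16 + (18−16)²/16 + (11−16)²/16 + (18−16)²/16 + (14−16)²/16
   = 1.5625 + 0.2500 + 0.2500 + 1.5625 + 0.2500 + 0.0625 + 0.2500 + 0.0000 + 0.2500 + 1.5625 + 0.2500 + 0.2500
Sum = 6.500
df = 11. Since 6.500 < 17.275, we do not reject H₀.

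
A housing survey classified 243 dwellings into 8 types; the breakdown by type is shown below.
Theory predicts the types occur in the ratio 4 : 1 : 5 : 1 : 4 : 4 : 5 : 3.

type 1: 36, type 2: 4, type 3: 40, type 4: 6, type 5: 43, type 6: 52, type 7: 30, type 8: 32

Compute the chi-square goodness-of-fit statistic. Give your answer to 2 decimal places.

Ratio total = 27. Expected counts: 243×4/27 = 36, 243×1/27 = 9, 243×5/27 = 45, 243×1/27 = 9, 243×4/27 = 36, 243×4/27 = 36, 243×5/27 = 45, 243×3/27 = 27.
χ² = (36−36)²/36 + (4−9)²/9 + (40−45)²/45 + (6−9)²/9 + (43−36)²/36 + (52−36)²/36 + (30−45)²/45 + (32−27)²/27
   = 0.000 + 2.778 + 0.556 + 1.000 + 1.361 + 7.111 + 5.000 + 0.926
Sum = 18.73

18.73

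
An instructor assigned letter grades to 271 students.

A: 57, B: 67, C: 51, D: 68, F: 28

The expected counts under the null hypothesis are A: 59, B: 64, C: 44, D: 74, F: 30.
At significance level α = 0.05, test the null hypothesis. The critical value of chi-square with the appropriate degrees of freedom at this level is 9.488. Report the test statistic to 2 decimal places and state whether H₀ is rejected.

χ² = (57−59)²/59 + (67−64)²/64 + (51−44)²/44 + (68−74)²/74 + (28−30)²/30
   = 0.068 + 0.141 + 1.114 + 0.486 + 0.133
Sum = 1.94
df = 4. Since 1.94 < 9.488, we do not reject H₀.

1.94; do not reject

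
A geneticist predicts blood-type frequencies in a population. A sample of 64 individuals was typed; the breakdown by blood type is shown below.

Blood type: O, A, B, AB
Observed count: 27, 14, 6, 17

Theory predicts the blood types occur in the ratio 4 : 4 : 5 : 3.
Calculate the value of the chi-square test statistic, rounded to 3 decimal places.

19.696

Ratio total = 16. Expected counts: 64×4/16 = 16, 64×4/16 = 16, 64×5/16 = 20, 64×3/16 = 12.
cat         O        E   (O−E)²/E
O          27       16     7.5625
A          14       16     0.2500
B           6       20     9.8000
AB         17       12     2.0833
Sum = 19.696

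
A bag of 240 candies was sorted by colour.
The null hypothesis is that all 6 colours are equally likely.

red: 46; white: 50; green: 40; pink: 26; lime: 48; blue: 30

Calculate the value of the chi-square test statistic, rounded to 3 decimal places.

Under H₀ each category has probability 1/6, so each expected count is 240/6 = 40.
cat         O        E   (O−E)²/E
red        46       40     0.9000
white      50       40     2.5000
green      40       40     0.0000
pink       26       40     4.9000
lime       48       40     1.6000
blue       30       40     2.5000
Sum = 12.400

12.400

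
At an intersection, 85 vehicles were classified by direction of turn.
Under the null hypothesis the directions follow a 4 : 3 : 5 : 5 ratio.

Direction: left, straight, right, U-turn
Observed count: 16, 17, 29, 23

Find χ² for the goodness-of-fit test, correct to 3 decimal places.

Ratio total = 17. Expected counts: 85×4/17 = 20, 85×3/17 = 15, 85×5/17 = 25, 85×5/17 = 25.
cat           O        E   (O−E)²/E
left         16       20     0.8000
straight     17       15     0.2667
right        29       25     0.6400
U-turn       23       25     0.1600
Sum = 1.867

1.867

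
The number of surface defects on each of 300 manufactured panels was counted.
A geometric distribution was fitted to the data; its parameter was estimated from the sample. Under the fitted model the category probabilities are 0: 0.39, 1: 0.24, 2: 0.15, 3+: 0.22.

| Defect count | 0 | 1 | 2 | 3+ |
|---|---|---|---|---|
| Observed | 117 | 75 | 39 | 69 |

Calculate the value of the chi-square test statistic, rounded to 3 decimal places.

1.061

Expected counts E_i = n·p_i: 300×0.39 = 117, 300×0.24 = 72, 300×0.15 = 45, 300×0.22 = 66.
0: (117 − 117)²/117 = 0/117 = 0.0000
1: (75 − 72)²/72 = 9/72 = 0.1250
2: (39 − 45)²/45 = 36/45 = 0.8000
3+: (69 − 66)²/66 = 9/66 = 0.1364
Sum = 1.061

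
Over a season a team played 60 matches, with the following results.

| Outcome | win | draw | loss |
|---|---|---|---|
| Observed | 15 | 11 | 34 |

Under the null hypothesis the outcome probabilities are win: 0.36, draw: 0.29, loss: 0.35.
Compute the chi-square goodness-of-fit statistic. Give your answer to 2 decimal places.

12.42

Expected counts E_i = n·p_i: 60×0.36 = 21.6, 60×0.29 = 17.4, 60×0.35 = 21.
χ² = (15−21.6)²/21.6 + (11−17.4)²/17.4 + (34−21)²/21
   = 2.017 + 2.354 + 8.048
Sum = 12.42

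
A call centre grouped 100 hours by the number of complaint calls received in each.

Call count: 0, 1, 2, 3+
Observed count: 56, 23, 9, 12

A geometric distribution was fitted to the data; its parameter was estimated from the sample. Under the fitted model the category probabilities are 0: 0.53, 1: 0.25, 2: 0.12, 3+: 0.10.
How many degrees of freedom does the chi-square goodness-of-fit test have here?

2

There are k = 4 categories and 1 parameter estimated from the data, so df = 4 − 1 − 1 = 2.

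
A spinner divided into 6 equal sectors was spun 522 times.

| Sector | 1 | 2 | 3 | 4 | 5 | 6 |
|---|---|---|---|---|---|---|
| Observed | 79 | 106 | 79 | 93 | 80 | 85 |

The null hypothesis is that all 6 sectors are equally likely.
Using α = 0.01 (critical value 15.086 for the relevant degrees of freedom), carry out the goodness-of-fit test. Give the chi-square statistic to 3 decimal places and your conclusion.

6.644; do not reject

Under H₀ each category has probability 1/6, so each expected count is 522/6 = 87.
χ² = (79−87)²/87 + (106−87)²/87 + (79−87)²/87 + (93−87)²/87 + (80−87)²/87 + (85−87)²/87
   = 0.7356 + 4.1494 + 0.7356 + 0.4138 + 0.5632 + 0.0460
Sum = 6.644
df = 5. Since 6.644 < 15.086, we do not reject H₀.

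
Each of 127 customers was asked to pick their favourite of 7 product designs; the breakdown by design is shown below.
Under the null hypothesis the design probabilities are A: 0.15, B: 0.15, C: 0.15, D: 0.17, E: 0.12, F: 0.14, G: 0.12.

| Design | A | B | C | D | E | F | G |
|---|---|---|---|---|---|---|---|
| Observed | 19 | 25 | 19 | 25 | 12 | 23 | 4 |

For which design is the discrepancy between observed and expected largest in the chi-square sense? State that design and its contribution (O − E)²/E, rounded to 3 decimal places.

Expected counts E_i = n·p_i: 127×0.15 = 19.05, 127×0.15 = 19.05, 127×0.15 = 19.05, 127×0.17 = 21.59, 127×0.12 = 15.24, 127×0.14 = 17.78, 127×0.12 = 15.24.
A: (19 − 19.05)²/19.05 = 0.0025/19.05 = 0.0001
B: (25 − 19.05)²/19.05 = 35.4025/19.05 = 1.8584
C: (19 − 19.05)²/19.05 = 0.0025/19.05 = 0.0001
D: (25 − 21.59)²/21.59 = 11.6281/21.59 = 0.5386
E: (12 − 15.24)²/15.24 = 10.4976/15.24 = 0.6888
F: (23 − 17.78)²/17.78 = 27.2484/17.78 = 1.5325
G: (4 − 15.24)²/15.24 = 126.3376/15.24 = 8.2899
The largest term is for G: 8.290.

G, 8.290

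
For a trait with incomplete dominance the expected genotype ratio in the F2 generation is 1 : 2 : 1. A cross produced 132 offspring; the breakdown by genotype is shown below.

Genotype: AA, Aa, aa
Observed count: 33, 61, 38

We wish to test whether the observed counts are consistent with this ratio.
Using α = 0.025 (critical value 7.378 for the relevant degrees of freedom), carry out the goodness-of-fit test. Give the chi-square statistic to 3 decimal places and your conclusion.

1.136; do not reject

Ratio total = 4. Expected counts: 132×1/4 = 33, 132×2/4 = 66, 132×1/4 = 33.
χ² = (33−33)²/33 + (61−66)²/66 + (38−33)²/33
   = 0.0000 + 0.3788 + 0.7576
Sum = 1.136
df = 2. Since 1.136 < 7.378, we do not reject H₀.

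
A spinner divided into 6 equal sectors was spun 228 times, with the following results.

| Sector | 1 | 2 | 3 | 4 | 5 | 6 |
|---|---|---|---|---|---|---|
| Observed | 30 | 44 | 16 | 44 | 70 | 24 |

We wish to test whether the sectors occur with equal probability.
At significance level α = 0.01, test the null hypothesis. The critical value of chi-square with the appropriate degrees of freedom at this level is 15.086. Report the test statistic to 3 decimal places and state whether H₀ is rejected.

Under H₀ each category has probability 1/6, so each expected count is 228/6 = 38.
χ² = (30−38)²/38 + (44−38)²/38 + (16−38)²/38 + (44−38)²/38 + (70−38)²/38 + (24−38)²/38
   = 1.6842 + 0.9474 + 12.7368 + 0.9474 + 26.9474 + 5.1579
Sum = 48.421
df = 5. Since 48.421 > 15.086, we reject H₀.

48.421; reject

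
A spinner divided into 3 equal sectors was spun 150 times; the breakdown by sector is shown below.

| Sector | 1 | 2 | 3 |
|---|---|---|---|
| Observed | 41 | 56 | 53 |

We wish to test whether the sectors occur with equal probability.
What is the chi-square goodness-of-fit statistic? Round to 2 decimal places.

2.52

Expected count for each of the 3 categories: 150/3 = 50.
cat         O        E   (O−E)²/E
1          41       50      1.620
2          56       50      0.720
3          53       50      0.180
Sum = 2.52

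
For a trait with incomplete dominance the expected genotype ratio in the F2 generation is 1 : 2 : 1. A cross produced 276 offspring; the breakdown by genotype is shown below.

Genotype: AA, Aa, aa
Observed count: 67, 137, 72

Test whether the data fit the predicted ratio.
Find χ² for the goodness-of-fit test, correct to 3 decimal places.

0.196

Ratio total = 4. Expected counts: 276×1/4 = 69, 276×2/4 = 138, 276×1/4 = 69.
cat         O        E   (O−E)²/E
AA         67       69     0.0580
Aa        137      138     0.0072
aa         72       69     0.1304
Sum = 0.196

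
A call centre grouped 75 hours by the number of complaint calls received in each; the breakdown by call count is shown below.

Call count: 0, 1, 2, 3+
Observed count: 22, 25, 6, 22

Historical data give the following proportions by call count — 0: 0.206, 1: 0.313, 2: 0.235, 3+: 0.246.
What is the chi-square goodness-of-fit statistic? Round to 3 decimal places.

11.227

Expected counts E_i = n·p_i: 75×0.206 = 15.45, 75×0.313 = 23.475, 75×0.235 = 17.625, 75×0.246 = 18.45.
0: (22 − 15.45)²/15.45 = 42.9025/15.45 = 2.7769
1: (25 − 23.475)²/23.475 = 2.325625/23.475 = 0.0991
2: (6 − 17.625)²/17.625 = 135.140625/17.625 = 7.6676
3+: (22 − 18.45)²/18.45 = 12.6025/18.45 = 0.6831
Sum = 11.227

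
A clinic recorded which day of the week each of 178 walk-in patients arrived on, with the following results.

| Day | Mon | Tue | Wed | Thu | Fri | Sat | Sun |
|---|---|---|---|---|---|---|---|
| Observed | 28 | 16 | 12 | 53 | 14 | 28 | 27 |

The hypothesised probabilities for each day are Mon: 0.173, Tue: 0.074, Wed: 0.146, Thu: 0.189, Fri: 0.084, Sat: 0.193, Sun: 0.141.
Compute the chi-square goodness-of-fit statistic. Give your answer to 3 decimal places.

20.908

Expected counts E_i = n·p_i: 178×0.173 = 30.794, 178×0.074 = 13.172, 178×0.146 = 25.988, 178×0.189 = 33.642, 178×0.084 = 14.952, 178×0.193 = 34.354, 178×0.141 = 25.098.
cat         O        E   (O−E)²/E
Mon        28   30.794     0.2535
Tue        16   13.172     0.6072
Wed        12   25.988     7.5290
Thu        53   33.642    11.1388
Fri        14   14.952     0.0606
Sat        28   34.354     1.1752
Sun        27   25.098     0.1441
Sum = 20.908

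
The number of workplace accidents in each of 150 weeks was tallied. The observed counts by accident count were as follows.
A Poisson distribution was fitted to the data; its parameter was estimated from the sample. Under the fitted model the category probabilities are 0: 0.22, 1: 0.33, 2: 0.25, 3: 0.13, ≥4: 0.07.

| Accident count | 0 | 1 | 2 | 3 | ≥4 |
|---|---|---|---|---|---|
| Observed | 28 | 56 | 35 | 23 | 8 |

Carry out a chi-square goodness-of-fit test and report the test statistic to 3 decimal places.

3.001

Expected counts E_i = n·p_i: 150×0.22 = 33, 150×0.33 = 49.5, 150×0.25 = 37.5, 150×0.13 = 19.5, 150×0.07 = 10.5.
0: (28 − 33)²/33 = 25/33 = 0.7576
1: (56 − 49.5)²/49.5 = 42.25/49.5 = 0.8535
2: (35 − 37.5)²/37.5 = 6.25/37.5 = 0.1667
3: (23 − 19.5)²/19.5 = 12.25/19.5 = 0.6282
≥4: (8 − 10.5)²/10.5 = 6.25/10.5 = 0.5952
Sum = 3.001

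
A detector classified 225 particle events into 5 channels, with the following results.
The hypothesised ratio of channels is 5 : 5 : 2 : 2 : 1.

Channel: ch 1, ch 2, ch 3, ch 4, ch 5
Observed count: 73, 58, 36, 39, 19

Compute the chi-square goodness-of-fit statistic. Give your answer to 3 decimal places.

8.873

Ratio total = 15. Expected counts: 225×5/15 = 75, 225×5/15 = 75, 225×2/15 = 30, 225×2/15 = 30, 225×1/15 = 15.
ch 1: (73 − 75)²/75 = 4/75 = 0.0533
ch 2: (58 − 75)²/75 = 289/75 = 3.8533
ch 3: (36 − 30)²/30 = 36/30 = 1.2000
ch 4: (39 − 30)²/30 = 81/30 = 2.7000
ch 5: (19 − 15)²/15 = 16/15 = 1.0667
Sum = 8.873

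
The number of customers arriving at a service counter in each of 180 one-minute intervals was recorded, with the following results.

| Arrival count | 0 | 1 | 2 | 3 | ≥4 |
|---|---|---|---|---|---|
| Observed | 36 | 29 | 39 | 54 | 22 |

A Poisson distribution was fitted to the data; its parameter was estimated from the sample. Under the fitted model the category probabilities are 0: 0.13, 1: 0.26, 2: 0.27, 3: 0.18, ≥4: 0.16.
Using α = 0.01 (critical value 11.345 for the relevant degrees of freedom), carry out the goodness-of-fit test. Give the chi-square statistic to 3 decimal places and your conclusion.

31.457; reject

Expected counts E_i = n·p_i: 180×0.13 = 23.4, 180×0.26 = 46.8, 180×0.27 = 48.6, 180×0.18 = 32.4, 180×0.16 = 28.8.
0: (36 − 23.4)²/23.4 = 158.76/23.4 = 6.7846
1: (29 − 46.8)²/46.8 = 316.84/46.8 = 6.7701
2: (39 − 48.6)²/48.6 = 92.16/48.6 = 1.8963
3: (54 − 32.4)²/32.4 = 466.56/32.4 = 14.4000
≥4: (22 − 28.8)²/28.8 = 46.24/28.8 = 1.6056
Sum = 31.457
df = 3. Since 31.457 > 11.345, we reject H₀.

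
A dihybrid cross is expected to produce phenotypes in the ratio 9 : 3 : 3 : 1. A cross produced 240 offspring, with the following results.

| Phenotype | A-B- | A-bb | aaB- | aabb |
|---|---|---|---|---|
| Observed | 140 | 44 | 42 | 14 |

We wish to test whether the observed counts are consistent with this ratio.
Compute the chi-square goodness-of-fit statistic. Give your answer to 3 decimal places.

0.474

Ratio total = 16. Expected counts: 240×9/16 = 135, 240×3/16 = 45, 240×3/16 = 45, 240×1/16 = 15.
χ² = (140−135)²/135 + (44−45)²/45 + (42−45)²/45 + (14−15)²/15
   = 0.1852 + 0.0222 + 0.2000 + 0.0667
Sum = 0.474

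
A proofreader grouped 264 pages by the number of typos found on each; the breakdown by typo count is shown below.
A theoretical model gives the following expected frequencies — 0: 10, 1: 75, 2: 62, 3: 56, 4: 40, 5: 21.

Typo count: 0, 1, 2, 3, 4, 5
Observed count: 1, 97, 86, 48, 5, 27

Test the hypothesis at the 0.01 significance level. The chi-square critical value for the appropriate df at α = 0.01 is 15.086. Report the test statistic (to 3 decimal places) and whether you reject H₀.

57.326; reject

χ² = (1−10)²/10 + (97−75)²/75 + (86−62)²/62 + (48−56)²/56 + (5−40)²/40 + (27−21)²/21
   = 8.1000 + 6.4533 + 9.2903 + 1.1429 + 30.6250 + 1.7143
Sum = 57.326
df = 5. Since 57.326 > 15.086, we reject H₀.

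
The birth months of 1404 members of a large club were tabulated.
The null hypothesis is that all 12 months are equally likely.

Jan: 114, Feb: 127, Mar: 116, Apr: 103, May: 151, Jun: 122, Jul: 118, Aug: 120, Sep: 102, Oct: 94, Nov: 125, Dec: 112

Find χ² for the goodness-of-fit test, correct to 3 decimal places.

Expected count for each of the 12 categories: 1404/12 = 117.
Jan: (114 − 117)²/117 = 9/117 = 0.0769
Feb: (127 − 117)²/117 = 100/117 = 0.8547
Mar: (116 − 117)²/117 = 1/117 = 0.0085
Apr: (103 − 117)²/117 = 196/117 = 1.6752
May: (151 − 117)²/117 = 1156/117 = 9.8803
Jun: (122 − 117)²/117 = 25/117 = 0.2137
Jul: (118 − 117)²/117 = 1/117 = 0.0085
Aug: (120 − 117)²/117 = 9/117 = 0.0769
Sep: (102 − 117)²/117 = 225/117 = 1.9231
Oct: (94 − 117)²/117 = 529/117 = 4.5214
Nov: (125 − 117)²/117 = 64/117 = 0.5470
Dec: (112 − 117)²/117 = 25/117 = 0.2137
Sum = 20.000

20.000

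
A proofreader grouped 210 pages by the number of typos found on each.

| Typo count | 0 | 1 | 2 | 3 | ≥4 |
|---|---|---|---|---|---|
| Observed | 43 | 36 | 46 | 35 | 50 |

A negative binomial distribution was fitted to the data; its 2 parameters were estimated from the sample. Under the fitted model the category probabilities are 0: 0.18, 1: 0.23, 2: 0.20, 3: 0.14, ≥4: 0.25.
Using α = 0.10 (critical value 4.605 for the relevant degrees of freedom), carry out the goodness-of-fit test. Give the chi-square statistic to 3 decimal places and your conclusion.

5.414; reject

Expected counts E_i = n·p_i: 210×0.18 = 37.8, 210×0.23 = 48.3, 210×0.20 = 42, 210×0.14 = 29.4, 210×0.25 = 52.5.
cat         O        E   (O−E)²/E
0          43     37.8     0.7153
1          36     48.3     3.1323
2          46       42     0.3810
3          35     29.4     1.0667
≥4         50     52.5     0.1190
Sum = 5.414
df = 2. Since 5.414 > 4.605, we reject H₀.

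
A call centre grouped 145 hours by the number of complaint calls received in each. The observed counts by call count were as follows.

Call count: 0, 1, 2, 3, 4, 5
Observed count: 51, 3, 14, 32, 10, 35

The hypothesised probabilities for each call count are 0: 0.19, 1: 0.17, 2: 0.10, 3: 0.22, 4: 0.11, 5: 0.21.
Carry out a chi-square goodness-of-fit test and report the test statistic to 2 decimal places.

Expected counts E_i = n·p_i: 145×0.19 = 27.55, 145×0.17 = 24.65, 145×0.10 = 14.5, 145×0.22 = 31.9, 145×0.11 = 15.95, 145×0.21 = 30.45.
cat         O        E   (O−E)²/E
0          51    27.55     19.960
1           3    24.65     19.015
2          14     14.5      0.017
3          32     31.9      0.000
4          10    15.95      2.220
5          35    30.45      0.680
Sum = 41.89

41.89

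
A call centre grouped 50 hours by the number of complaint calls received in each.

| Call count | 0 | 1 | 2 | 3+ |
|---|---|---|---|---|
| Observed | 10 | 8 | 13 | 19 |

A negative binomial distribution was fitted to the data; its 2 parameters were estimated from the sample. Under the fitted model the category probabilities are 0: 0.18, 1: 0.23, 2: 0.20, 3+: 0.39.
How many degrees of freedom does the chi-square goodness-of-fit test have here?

There are k = 4 categories and 2 parameters estimated from the data, so df = 4 − 1 − 2 = 1.

1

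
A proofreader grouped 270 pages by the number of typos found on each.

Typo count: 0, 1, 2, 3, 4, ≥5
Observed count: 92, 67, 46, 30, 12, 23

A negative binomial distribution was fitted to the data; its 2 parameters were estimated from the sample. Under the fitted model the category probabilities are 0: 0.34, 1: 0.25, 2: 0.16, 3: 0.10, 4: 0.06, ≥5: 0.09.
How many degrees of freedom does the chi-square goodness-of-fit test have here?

There are k = 6 categories and 2 parameters estimated from the data, so df = 6 − 1 − 2 = 3.

3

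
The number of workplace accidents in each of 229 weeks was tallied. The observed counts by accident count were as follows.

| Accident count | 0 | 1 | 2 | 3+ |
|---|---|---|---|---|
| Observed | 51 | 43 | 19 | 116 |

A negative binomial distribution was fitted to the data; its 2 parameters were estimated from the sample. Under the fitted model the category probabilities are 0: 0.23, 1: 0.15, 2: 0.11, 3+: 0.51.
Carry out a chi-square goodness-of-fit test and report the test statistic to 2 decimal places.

3.76

Expected counts E_i = n·p_i: 229×0.23 = 52.67, 229×0.15 = 34.35, 229×0.11 = 25.19, 229×0.51 = 116.79.
cat         O        E   (O−E)²/E
0          51    52.67      0.053
1          43    34.35      2.178
2          19    25.19      1.521
3+        116   116.79      0.005
Sum = 3.76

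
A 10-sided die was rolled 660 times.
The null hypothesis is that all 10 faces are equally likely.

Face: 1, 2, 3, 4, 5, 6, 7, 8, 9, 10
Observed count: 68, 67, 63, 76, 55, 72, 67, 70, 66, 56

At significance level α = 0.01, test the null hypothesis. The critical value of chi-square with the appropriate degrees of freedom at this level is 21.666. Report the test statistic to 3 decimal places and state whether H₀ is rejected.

Expected count for each of the 10 categories: 660/10 = 66.
χ² = (68−66)²/66 + (67−66)²/66 + (63−66)²/66 + (76−66)²/66 + (55−66)²/66 + (72−66)²/66 + (67−66)²/66 + (70−66)²/66 + (66−66)²/66 + (56−66)²/66
   = 0.0606 + 0.0152 + 0.1364 + 1.5152 + 1.8333 + 0.5455 + 0.0152 + 0.2424 + 0.0000 + 1.5152
Sum = 5.879
df = 9. Since 5.879 < 21.666, we do not reject H₀.

5.879; do not reject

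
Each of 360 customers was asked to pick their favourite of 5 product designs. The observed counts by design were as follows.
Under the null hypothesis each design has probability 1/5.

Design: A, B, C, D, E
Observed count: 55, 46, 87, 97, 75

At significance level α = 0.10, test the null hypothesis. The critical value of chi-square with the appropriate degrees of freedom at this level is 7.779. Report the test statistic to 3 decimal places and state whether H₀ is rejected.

Expected count for each of the 5 categories: 360/5 = 72.
cat         O        E   (O−E)²/E
A          55       72     4.0139
B          46       72     9.3889
C          87       72     3.1250
D          97       72     8.6806
E          75       72     0.1250
Sum = 25.333
df = 4. Since 25.333 > 7.779, we reject H₀.

25.333; reject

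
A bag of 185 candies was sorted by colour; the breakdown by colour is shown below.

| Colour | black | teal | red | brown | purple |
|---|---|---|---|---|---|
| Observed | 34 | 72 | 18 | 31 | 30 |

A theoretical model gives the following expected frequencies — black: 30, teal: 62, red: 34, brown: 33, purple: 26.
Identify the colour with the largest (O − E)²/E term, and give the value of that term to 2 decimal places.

red, 7.53

cat         O        E   (O−E)²/E
black      34       30      0.533
teal       72       62      1.613
red        18       34      7.529
brown      31       33      0.121
purple     30       26      0.615
The largest term is for red: 7.53.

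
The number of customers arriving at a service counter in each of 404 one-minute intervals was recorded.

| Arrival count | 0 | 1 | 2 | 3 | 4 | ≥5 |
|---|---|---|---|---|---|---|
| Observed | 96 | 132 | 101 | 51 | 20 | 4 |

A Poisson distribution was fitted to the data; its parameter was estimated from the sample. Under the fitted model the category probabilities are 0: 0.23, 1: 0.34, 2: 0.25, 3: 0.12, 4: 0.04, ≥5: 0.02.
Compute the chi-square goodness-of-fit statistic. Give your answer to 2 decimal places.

Expected counts E_i = n·p_i: 404×0.23 = 92.92, 404×0.34 = 137.36, 404×0.25 = 101, 404×0.12 = 48.48, 404×0.04 = 16.16, 404×0.02 = 8.08.
0: (96 − 92.92)²/92.92 = 9.4864/92.92 = 0.102
1: (132 − 137.36)²/137.36 = 28.7296/137.36 = 0.209
2: (101 − 101)²/101 = 0/101 = 0.000
3: (51 − 48.48)²/48.48 = 6.3504/48.48 = 0.131
4: (20 − 16.16)²/16.16 = 14.7456/16.16 = 0.912
≥5: (4 − 8.08)²/8.08 = 16.6464/8.08 = 2.060
Sum = 3.41

3.41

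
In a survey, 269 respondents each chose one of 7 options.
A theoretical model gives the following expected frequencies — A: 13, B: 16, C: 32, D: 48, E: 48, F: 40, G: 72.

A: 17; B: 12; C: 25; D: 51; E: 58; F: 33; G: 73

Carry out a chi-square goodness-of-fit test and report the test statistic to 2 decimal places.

A: (17 − 13)²/13 = 16/13 = 1.231
B: (12 − 16)²/16 = 16/16 = 1.000
C: (25 − 32)²/32 = 49/32 = 1.531
D: (51 − 48)²/48 = 9/48 = 0.188
E: (58 − 48)²/48 = 100/48 = 2.083
F: (33 − 40)²/40 = 49/40 = 1.225
G: (73 − 72)²/72 = 1/72 = 0.014
Sum = 7.27

7.27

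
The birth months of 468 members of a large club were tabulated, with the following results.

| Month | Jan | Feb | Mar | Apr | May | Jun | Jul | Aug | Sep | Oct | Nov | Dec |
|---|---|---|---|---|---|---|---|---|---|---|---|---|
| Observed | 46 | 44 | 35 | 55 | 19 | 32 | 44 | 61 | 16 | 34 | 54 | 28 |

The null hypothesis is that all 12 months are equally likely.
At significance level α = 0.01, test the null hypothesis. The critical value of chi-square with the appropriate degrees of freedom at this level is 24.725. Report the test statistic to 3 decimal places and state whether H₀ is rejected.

Under H₀ each category has probability 1/12, so each expected count is 468/12 = 39.
cat         O        E   (O−E)²/E
Jan        46       39     1.2564
Feb        44       39     0.6410
Mar        35       39     0.4103
Apr        55       39     6.5641
May        19       39    10.2564
Jun        32       39     1.2564
Jul        44       39     0.6410
Aug        61       39    12.4103
Sep        16       39    13.5641
Oct        34       39     0.6410
Nov        54       39     5.7692
Dec        28       39     3.1026
Sum = 56.513
df = 11. Since 56.513 > 24.725, we reject H₀.

56.513; reject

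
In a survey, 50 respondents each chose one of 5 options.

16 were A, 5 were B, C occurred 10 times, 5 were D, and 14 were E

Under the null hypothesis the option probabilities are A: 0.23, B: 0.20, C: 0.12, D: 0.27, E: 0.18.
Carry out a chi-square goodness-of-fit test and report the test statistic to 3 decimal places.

Expected counts E_i = n·p_i: 50×0.23 = 11.5, 50×0.20 = 10, 50×0.12 = 6, 50×0.27 = 13.5, 50×0.18 = 9.
cat         O        E   (O−E)²/E
A          16     11.5     1.7609
B           5       10     2.5000
C          10        6     2.6667
D           5     13.5     5.3519
E          14        9     2.7778
Sum = 15.057

15.057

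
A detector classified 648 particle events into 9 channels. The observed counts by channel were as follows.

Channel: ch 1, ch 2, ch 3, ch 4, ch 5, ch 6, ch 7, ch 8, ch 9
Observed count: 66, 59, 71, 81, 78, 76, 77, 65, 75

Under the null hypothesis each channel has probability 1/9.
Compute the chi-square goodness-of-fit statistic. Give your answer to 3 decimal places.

5.861

Expected count for each of the 9 categories: 648/9 = 72.
χ² = (66−72)²/72 + (59−72)²/72 + (71−72)²/72 + (81−72)²/72 + (78−72)²/72 + (76−72)²/72 + (77−72)²/72 + (65−72)²/72 + (75−72)²/72
   = 0.5000 + 2.3472 + 0.0139 + 1.1250 + 0.5000 + 0.2222 + 0.3472 + 0.6806 + 0.1250
Sum = 5.861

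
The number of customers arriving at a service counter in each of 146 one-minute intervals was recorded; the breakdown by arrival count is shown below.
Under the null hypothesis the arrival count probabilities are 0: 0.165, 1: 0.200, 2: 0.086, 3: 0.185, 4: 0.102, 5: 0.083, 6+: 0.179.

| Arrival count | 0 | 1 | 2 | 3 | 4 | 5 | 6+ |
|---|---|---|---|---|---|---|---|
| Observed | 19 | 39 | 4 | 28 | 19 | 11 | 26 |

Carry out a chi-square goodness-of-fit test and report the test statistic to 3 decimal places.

Expected counts E_i = n·p_i: 146×0.165 = 24.09, 146×0.200 = 29.2, 146×0.086 = 12.556, 146×0.185 = 27.01, 146×0.102 = 14.892, 146×0.083 = 12.118, 146×0.179 = 26.134.
cat         O        E   (O−E)²/E
0          19    24.09     1.0755
1          39     29.2     3.2890
2           4   12.556     5.8303
3          28    27.01     0.0363
4          19   14.892     1.1332
5          11   12.118     0.1031
6+         26   26.134     0.0007
Sum = 11.468

11.468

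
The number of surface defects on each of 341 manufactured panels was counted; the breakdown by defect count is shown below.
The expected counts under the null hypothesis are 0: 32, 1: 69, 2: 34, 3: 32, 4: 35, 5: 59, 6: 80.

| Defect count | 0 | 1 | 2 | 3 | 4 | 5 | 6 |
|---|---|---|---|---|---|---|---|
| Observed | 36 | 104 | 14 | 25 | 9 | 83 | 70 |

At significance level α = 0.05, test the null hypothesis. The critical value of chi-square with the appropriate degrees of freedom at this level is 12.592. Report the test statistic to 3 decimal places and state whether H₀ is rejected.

χ² = (36−32)²/32 + (104−69)²/69 + (14−34)²/34 + (25−32)²/32 + (9−35)²/35 + (83−59)²/59 + (70−80)²/80
   = 0.5000 + 17.7536 + 11.7647 + 1.5313 + 19.3143 + 9.7627 + 1.2500
Sum = 61.877
df = 6. Since 61.877 > 12.592, we reject H₀.

61.877; reject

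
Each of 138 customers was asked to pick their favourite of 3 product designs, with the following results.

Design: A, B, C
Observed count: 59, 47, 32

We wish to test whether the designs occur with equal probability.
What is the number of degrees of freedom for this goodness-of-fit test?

There are k = 3 categories and no parameters were estimated from the data, so df = 3 − 1 = 2.

2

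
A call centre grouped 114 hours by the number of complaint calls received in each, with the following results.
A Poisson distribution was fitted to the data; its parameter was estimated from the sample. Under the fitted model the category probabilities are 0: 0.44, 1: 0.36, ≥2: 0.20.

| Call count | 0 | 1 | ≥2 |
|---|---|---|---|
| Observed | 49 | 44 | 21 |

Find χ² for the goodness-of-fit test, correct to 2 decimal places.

0.38

Expected counts E_i = n·p_i: 114×0.44 = 50.16, 114×0.36 = 41.04, 114×0.20 = 22.8.
0: (49 − 50.16)²/50.16 = 1.3456/50.16 = 0.027
1: (44 − 41.04)²/41.04 = 8.7616/41.04 = 0.213
≥2: (21 − 22.8)²/22.8 = 3.24/22.8 = 0.142
Sum = 0.38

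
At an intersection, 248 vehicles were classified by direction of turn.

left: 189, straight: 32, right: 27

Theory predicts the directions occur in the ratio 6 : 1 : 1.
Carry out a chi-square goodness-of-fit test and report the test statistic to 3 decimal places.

Ratio total = 8. Expected counts: 248×6/8 = 186, 248×1/8 = 31, 248×1/8 = 31.
left: (189 − 186)²/186 = 9/186 = 0.0484
straight: (32 − 31)²/31 = 1/31 = 0.0323
right: (27 − 31)²/31 = 16/31 = 0.5161
Sum = 0.597

0.597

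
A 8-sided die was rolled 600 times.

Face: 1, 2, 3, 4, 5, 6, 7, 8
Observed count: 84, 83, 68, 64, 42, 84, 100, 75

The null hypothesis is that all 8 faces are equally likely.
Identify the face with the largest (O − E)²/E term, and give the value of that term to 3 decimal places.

Under H₀ each category has probability 1/8, so each expected count is 600/8 = 75.
1: (84 − 75)²/75 = 81/75 = 1.0800
2: (83 − 75)²/75 = 64/75 = 0.8533
3: (68 − 75)²/75 = 49/75 = 0.6533
4: (64 − 75)²/75 = 121/75 = 1.6133
5: (42 − 75)²/75 = 1089/75 = 14.5200
6: (84 − 75)²/75 = 81/75 = 1.0800
7: (100 − 75)²/75 = 625/75 = 8.3333
8: (75 − 75)²/75 = 0/75 = 0.0000
The largest term is for 5: 14.520.

5, 14.520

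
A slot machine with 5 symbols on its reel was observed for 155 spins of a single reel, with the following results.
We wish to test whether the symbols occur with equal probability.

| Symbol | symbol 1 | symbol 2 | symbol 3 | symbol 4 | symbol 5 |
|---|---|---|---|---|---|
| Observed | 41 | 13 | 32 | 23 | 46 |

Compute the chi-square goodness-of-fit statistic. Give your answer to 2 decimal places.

23.03

Expected count for each of the 5 categories: 155/5 = 31.
symbol 1: (41 − 31)²/31 = 100/31 = 3.226
symbol 2: (13 − 31)²/31 = 324/31 = 10.452
symbol 3: (32 − 31)²/31 = 1/31 = 0.032
symbol 4: (23 − 31)²/31 = 64/31 = 2.065
symbol 5: (46 − 31)²/31 = 225/31 = 7.258
Sum = 23.03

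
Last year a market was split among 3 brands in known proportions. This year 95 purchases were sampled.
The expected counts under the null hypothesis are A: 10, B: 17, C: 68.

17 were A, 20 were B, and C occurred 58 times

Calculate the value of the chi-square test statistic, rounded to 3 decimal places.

6.900

cat         O        E   (O−E)²/E
A          17       10     4.9000
B          20       17     0.5294
C          58       68     1.4706
Sum = 6.900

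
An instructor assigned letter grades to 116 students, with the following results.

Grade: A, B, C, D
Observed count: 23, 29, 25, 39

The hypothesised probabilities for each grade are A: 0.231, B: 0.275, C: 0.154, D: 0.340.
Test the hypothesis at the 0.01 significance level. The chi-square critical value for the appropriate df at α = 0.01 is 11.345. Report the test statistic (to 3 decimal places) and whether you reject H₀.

Expected counts E_i = n·p_i: 116×0.231 = 26.796, 116×0.275 = 31.9, 116×0.154 = 17.864, 116×0.340 = 39.44.
cat         O        E   (O−E)²/E
A          23   26.796     0.5378
B          29     31.9     0.2636
C          25   17.864     2.8506
D          39    39.44     0.0049
Sum = 3.657
df = 3. Since 3.657 < 11.345, we do not reject H₀.

3.657; do not reject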